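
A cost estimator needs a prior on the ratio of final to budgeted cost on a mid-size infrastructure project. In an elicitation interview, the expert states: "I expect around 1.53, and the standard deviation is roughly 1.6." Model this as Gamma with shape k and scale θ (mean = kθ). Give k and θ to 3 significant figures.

k ≈ 0.914, θ ≈ 1.67

For Gamma(k, scale θ): mean = kθ, variance = kθ², so CV = 1/√k.
CV = SD/mean = 1.6/1.53 = 1.046, hence k = 1/CV² = 0.914.
Then θ = mean/k = 1.53/0.914 = 1.67.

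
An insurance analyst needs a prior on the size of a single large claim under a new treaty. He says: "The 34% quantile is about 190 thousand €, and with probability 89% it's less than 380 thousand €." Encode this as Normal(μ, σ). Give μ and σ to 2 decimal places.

The p-quantile of Normal(μ,σ) is μ + z_p·σ, with z_{0.34} = -0.4125 and z_{0.89} = 1.227.
Eliminate σ: μ = (z₂·x₁ − z₁·x₂)/(z₂ − z₁) = (1.227·190 − (-0.4125)·380)/1.639 = 237.81.
Then σ = (x₂ − x₁)/(z₂ − z₁) = (380 − 190)/1.639 = 115.92.

μ = 237.81, σ = 115.92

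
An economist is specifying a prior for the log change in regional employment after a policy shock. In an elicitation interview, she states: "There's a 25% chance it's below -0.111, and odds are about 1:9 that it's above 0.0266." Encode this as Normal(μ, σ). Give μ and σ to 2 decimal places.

μ = -0.06, σ = 0.07

For Normal(μ,σ), the p-quantile is μ + z_p·σ. Here z_{0.25} = -0.6745, z_{0.9} = 1.282.
So -0.111 = μ − 0.6745σ and 0.0266 = μ + 1.282σ.
Subtracting: σ = (0.0266 − -0.111)/(1.282 − (-0.6745)) = 0.07.
Then μ = -0.111 − (-0.6745)·0.07 = -0.06.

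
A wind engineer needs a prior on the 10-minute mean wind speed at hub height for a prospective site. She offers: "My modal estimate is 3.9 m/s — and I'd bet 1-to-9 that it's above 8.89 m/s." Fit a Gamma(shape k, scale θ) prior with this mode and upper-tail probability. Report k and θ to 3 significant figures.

k ≈ 3.83, θ ≈ 1.38

Gamma(k,θ) with k>1 has mode (k−1)θ, so θ = 3.9/(k−1).
Need P(X < 8.89) = 0.9 with θ tied to k this way. Start at k = 2, θ = 3.9: P(X<8.89) ≈ 0.664.
Too low — raise k to concentrate. Iterating converges to k ≈ 3.83.
Then θ = 3.9/(3.83−1) ≈ 1.38.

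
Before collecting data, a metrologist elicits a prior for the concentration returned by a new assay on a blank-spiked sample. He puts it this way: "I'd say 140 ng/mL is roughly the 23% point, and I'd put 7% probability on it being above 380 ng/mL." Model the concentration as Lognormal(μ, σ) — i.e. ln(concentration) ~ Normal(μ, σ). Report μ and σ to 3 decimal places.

If T ~ Lognormal(μ,σ) then ln T ~ Normal(μ,σ), so the p-quantile of ln T is μ + z_p·σ.
ln(140) = 4.942 and ln(380) = 5.94; z_{0.23} = -0.7388, z_{0.93} = 1.476.
σ = (5.94 − 4.942)/(1.476 − (-0.7388)) = 0.451.
μ = 4.942 − (-0.7388)·0.451 = 5.275.

μ ≈ 5.275, σ ≈ 0.451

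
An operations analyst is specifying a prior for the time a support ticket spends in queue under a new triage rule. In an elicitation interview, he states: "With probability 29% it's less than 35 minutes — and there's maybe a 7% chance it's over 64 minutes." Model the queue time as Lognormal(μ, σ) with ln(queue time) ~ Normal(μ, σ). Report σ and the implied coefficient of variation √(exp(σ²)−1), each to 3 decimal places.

σ ≈ 0.297, CV ≈ 0.304

If T ~ Lognormal(μ,σ) then ln T ~ Normal(μ,σ), so the p-quantile of ln T is μ + z_p·σ.
ln(35) = 3.555 and ln(64) = 4.159; z_{0.29} = -0.5534, z_{0.93} = 1.476.
σ = (4.159 − 3.555)/(1.476 − (-0.5534)) = 0.297.
μ = 3.555 − (-0.5534)·0.297 = 3.720.
CV = √(exp(σ²)−1) = √(exp(0.0885)−1) = 0.304.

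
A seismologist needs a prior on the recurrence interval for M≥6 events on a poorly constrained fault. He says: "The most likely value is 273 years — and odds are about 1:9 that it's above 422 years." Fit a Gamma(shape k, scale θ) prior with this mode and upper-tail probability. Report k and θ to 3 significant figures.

k ≈ 10.9, θ ≈ 27.7

Gamma(k,θ) with k>1 has mode (k−1)θ, so θ = 273/(k−1).
Need P(X < 422) = 0.9 with θ tied to k this way. Start at k = 2, θ = 273: P(X<422) ≈ 0.457.
Too low — raise k to concentrate. Iterating converges to k ≈ 10.9.
Then θ = 273/(10.9−1) ≈ 27.7.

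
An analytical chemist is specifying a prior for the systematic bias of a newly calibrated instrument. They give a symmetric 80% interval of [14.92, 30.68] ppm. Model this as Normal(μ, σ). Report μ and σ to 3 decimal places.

A symmetric 80% interval runs μ ± z·σ with z = 1.282.
Half-width = 7.88, so σ = 7.88/1.282 = 6.149.
μ is the interval midpoint, 22.800.

μ = 22.800, σ = 6.149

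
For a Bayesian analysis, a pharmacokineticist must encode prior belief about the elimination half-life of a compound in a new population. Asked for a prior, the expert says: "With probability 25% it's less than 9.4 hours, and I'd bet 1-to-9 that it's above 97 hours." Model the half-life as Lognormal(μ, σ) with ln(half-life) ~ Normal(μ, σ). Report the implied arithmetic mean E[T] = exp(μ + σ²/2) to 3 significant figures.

E[T] ≈ 42.8 hours

If T ~ Lognormal(μ,σ) then ln T ~ Normal(μ,σ), so the p-quantile of ln T is μ + z_p·σ.
ln(9.4) = 2.241 and ln(97) = 4.575; z_{0.25} = -0.6745, z_{0.9} = 1.282.
σ = (4.575 − 2.241)/(1.282 − (-0.6745)) = 1.193.
μ = 2.241 − (-0.6745)·1.193 = 3.046.
E[T] = exp(μ + σ²/2) = exp(3.046 + 0.7119) = 42.8 hours.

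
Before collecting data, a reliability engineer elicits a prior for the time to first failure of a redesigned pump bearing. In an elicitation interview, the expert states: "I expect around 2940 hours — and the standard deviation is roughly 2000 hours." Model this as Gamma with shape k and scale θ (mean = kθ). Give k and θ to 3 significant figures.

k ≈ 2.16, θ ≈ 1360

For Gamma(k, scale θ): mean = kθ, variance = kθ², so CV = 1/√k.
CV = SD/mean = 2000/2940 = 0.6803, hence k = 1/CV² = 2.16.
Then θ = mean/k = 2940/2.16 = 1360.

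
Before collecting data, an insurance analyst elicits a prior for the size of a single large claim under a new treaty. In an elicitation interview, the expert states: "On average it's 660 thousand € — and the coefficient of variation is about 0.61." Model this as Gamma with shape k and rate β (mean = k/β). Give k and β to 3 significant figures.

k ≈ 2.69, β ≈ 0.00407

For Gamma(k, rate β): mean = k/β, variance = k/β², so CV = 1/√k.
CV = 0.61, hence k = 1/CV² = 2.69.
Then β = k/mean = 2.69/660 = 0.00407.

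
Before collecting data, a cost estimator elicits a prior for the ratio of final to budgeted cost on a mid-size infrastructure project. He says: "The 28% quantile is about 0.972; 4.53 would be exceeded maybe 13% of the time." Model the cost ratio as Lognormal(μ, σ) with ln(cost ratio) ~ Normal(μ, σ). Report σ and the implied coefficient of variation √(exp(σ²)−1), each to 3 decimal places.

If T ~ Lognormal(μ,σ) then ln T ~ Normal(μ,σ), so the p-quantile of ln T is μ + z_p·σ.
ln(0.972) = -0.0284 and ln(4.53) = 1.511; z_{0.28} = -0.5828, z_{0.87} = 1.126.
σ = (1.511 − -0.0284)/(1.126 − (-0.5828)) = 0.900.
μ = -0.0284 − (-0.5828)·0.900 = 0.496.
CV = √(exp(σ²)−1) = √(exp(0.8109)−1) = 1.118.

σ ≈ 0.900, CV ≈ 1.118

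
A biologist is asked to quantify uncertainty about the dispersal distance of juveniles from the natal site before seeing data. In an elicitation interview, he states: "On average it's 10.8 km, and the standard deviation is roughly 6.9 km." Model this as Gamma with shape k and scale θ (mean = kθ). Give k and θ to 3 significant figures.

For Gamma(k, scale θ): mean = kθ, variance = kθ², so CV = 1/√k.
CV = SD/mean = 6.9/10.8 = 0.6389, hence k = 1/CV² = 2.45.
Then θ = mean/k = 10.8/2.45 = 4.41.

k ≈ 2.45, θ ≈ 4.41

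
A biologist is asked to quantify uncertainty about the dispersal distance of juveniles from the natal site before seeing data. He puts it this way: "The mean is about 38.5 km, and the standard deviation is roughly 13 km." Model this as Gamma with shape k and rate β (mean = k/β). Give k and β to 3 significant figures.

k ≈ 8.77, β ≈ 0.228

For Gamma(k, rate β): mean = k/β, variance = k/β², so CV = 1/√k.
CV = SD/mean = 13/38.5 = 0.3377, hence k = 1/CV² = 8.77.
Then β = k/mean = 8.77/38.5 = 0.228.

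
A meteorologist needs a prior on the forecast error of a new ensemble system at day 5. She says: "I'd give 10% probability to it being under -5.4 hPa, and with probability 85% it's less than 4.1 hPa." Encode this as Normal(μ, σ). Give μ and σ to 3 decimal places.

The p-quantile of Normal(μ,σ) is μ + z_p·σ, with z_{0.1} = -1.282 and z_{0.85} = 1.036.
Eliminate σ: μ = (z₂·x₁ − z₁·x₂)/(z₂ − z₁) = (1.036·-5.4 − (-1.282)·4.1)/2.318 = -0.148.
Then σ = (x₂ − x₁)/(z₂ − z₁) = (4.1 − -5.4)/2.318 = 4.098.

μ = -0.148, σ = 4.098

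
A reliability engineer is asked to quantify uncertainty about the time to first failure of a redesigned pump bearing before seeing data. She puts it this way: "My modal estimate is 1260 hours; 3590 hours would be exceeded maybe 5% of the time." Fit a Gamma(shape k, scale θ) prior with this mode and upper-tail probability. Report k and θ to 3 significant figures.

k ≈ 3.44, θ ≈ 517

Gamma(k,θ) with k>1 has mode (k−1)θ, so θ = 1260/(k−1).
Need P(X < 3590) = 0.95 with θ tied to k this way. Start at k = 2, θ = 1260: P(X<3590) ≈ 0.777.
Too low — raise k to concentrate. Iterating converges to k ≈ 3.44.
Then θ = 1260/(3.44−1) ≈ 517.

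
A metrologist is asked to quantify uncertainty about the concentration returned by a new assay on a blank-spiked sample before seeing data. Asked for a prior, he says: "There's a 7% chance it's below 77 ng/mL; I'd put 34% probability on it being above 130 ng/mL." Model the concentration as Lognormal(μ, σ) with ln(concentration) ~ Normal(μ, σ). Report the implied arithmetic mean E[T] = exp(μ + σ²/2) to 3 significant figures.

E[T] ≈ 120 ng/mL

If T ~ Lognormal(μ,σ) then ln T ~ Normal(μ,σ), so the p-quantile of ln T is μ + z_p·σ.
ln(77) = 4.344 and ln(130) = 4.868; z_{0.07} = -1.476, z_{0.66} = 0.4125.
σ = (4.868 − 4.344)/(0.4125 − (-1.476)) = 0.277.
μ = 4.344 − (-1.476)·0.277 = 4.753.
E[T] = exp(μ + σ²/2) = exp(4.753 + 0.0385) = 120 ng/mL.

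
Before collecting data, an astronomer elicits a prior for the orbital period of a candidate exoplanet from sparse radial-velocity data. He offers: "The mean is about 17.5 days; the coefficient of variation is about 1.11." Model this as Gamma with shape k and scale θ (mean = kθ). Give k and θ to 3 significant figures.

For Gamma(k, scale θ): mean = kθ, variance = kθ², so CV = 1/√k.
CV = 1.11, hence k = 1/CV² = 0.812.
Then θ = mean/k = 17.5/0.812 = 21.6.

k ≈ 0.812, θ ≈ 21.6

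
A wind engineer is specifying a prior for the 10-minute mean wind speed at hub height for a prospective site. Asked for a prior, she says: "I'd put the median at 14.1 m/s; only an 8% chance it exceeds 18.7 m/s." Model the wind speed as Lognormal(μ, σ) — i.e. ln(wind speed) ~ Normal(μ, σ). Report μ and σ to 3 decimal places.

If T ~ Lognormal(μ,σ) then ln T ~ Normal(μ,σ), so the p-quantile of ln T is μ + z_p·σ.
ln(14.1) = 2.646 and ln(18.7) = 2.929; z_{0.5} = 0, z_{0.92} = 1.405.
σ = (2.929 − 2.646)/(1.405 − (0)) = 0.201.
μ = 2.646 − (0)·0.201 = 2.646.

μ ≈ 2.646, σ ≈ 0.201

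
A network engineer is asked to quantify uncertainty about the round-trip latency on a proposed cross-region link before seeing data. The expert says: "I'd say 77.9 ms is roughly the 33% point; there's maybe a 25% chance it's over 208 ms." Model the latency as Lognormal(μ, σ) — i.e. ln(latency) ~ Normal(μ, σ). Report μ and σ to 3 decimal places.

μ ≈ 4.743, σ ≈ 0.881

If T ~ Lognormal(μ,σ) then ln T ~ Normal(μ,σ), so the p-quantile of ln T is μ + z_p·σ.
ln(77.9) = 4.355 and ln(208) = 5.338; z_{0.33} = -0.4399, z_{0.75} = 0.6745.
σ = (5.338 − 4.355)/(0.6745 − (-0.4399)) = 0.881.
μ = 4.355 − (-0.4399)·0.881 = 4.743.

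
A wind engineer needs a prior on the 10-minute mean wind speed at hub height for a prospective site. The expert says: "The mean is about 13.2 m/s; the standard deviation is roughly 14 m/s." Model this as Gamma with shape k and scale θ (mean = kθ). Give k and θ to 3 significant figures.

k ≈ 0.889, θ ≈ 14.8

For Gamma(k, scale θ): mean = kθ, variance = kθ², so CV = 1/√k.
CV = SD/mean = 14/13.2 = 1.061, hence k = 1/CV² = 0.889.
Then θ = mean/k = 13.2/0.889 = 14.8.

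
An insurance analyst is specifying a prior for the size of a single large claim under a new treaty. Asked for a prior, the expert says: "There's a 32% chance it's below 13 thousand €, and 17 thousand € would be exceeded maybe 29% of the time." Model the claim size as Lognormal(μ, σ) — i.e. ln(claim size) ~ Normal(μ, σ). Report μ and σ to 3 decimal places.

If T ~ Lognormal(μ,σ) then ln T ~ Normal(μ,σ), so the p-quantile of ln T is μ + z_p·σ.
ln(13) = 2.565 and ln(17) = 2.833; z_{0.32} = -0.4677, z_{0.71} = 0.5534.
σ = (2.833 − 2.565)/(0.5534 − (-0.4677)) = 0.263.
μ = 2.565 − (-0.4677)·0.263 = 2.688.

μ ≈ 2.688, σ ≈ 0.263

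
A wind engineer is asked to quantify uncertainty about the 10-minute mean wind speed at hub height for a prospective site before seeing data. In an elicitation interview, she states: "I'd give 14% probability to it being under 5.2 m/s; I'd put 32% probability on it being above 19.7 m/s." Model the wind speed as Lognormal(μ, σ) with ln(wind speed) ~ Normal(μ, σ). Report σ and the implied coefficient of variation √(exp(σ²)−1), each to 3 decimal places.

If T ~ Lognormal(μ,σ) then ln T ~ Normal(μ,σ), so the p-quantile of ln T is μ + z_p·σ.
ln(5.2) = 1.649 and ln(19.7) = 2.981; z_{0.14} = -1.08, z_{0.68} = 0.4677.
σ = (2.981 − 1.649)/(0.4677 − (-1.08)) = 0.860.
μ = 1.649 − (-1.08)·0.860 = 2.578.
CV = √(exp(σ²)−1) = √(exp(0.7403)−1) = 1.047.

σ ≈ 0.860, CV ≈ 1.047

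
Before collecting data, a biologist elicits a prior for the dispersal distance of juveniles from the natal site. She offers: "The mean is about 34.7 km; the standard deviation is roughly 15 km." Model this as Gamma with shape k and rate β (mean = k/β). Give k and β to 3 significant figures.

For Gamma(k, rate β): mean = k/β, variance = k/β², so CV = 1/√k.
CV = SD/mean = 15/34.7 = 0.4323, hence k = 1/CV² = 5.35.
Then β = k/mean = 5.35/34.7 = 0.154.

k ≈ 5.35, β ≈ 0.154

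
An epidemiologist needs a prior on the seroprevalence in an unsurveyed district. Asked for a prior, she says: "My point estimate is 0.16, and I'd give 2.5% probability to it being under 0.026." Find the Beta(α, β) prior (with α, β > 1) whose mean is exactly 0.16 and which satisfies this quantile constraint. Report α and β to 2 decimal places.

α ≈ 2.26, β ≈ 11.88

With mean 0.16 fixed, write α = 0.16s, β = 0.84s where s = α+β.
Need P(θ < 0.026) = 0.025 under Beta(0.16s, 0.84s). Normal approximation: (q−m)/√(m(1−m)/s) ≈ z_{0.025} = -1.96, so s ≈ 0.16·0.84·(-1.96)²/(0.026−0.16)² = 28.8.
At s = 28.8: P(θ<0.026) ≈ 0.002. Adjusting to match 0.025 gives s ≈ 14.14.
So α = 0.16·14.14 ≈ 2.26, β = 0.84·14.14 ≈ 11.88.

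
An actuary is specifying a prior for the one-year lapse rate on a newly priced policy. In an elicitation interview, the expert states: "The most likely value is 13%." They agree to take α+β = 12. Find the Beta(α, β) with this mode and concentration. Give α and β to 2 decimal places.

For α,β > 1 the Beta mode is (α−1)/(α+β−2). With α+β = 12, the mode is (α−1)/10.
Set (α−1)/10 = 0.13 → α = 1 + 0.13·10 = 2.30.
β = 12 − α = 9.70.

α = 2.30, β = 9.70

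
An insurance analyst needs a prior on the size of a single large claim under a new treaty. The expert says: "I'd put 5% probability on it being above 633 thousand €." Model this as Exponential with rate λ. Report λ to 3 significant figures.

P(T > 633.0) = e^(−λ·633.0) = 0.05, so λ = −ln(0.05)/633.0 = 0.00473.

λ ≈ 0.00473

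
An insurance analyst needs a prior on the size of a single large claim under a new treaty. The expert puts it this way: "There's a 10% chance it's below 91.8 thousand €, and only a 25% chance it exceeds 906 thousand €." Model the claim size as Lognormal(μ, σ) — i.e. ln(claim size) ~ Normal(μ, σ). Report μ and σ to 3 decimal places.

μ ≈ 6.020, σ ≈ 1.170

If T ~ Lognormal(μ,σ) then ln T ~ Normal(μ,σ), so the p-quantile of ln T is μ + z_p·σ.
ln(91.8) = 4.52 and ln(906) = 6.809; z_{0.1} = -1.282, z_{0.75} = 0.6745.
σ = (6.809 − 4.52)/(0.6745 − (-1.282)) = 1.170.
μ = 4.52 − (-1.282)·1.170 = 6.020.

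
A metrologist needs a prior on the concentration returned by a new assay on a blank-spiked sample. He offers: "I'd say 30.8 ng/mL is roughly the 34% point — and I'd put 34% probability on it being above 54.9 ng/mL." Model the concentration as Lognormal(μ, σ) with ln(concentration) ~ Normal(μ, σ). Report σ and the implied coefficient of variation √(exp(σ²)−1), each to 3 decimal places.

σ ≈ 0.701, CV ≈ 0.796

If T ~ Lognormal(μ,σ) then ln T ~ Normal(μ,σ), so the p-quantile of ln T is μ + z_p·σ.
ln(30.8) = 3.428 and ln(54.9) = 4.006; z_{0.34} = -0.4125, z_{0.66} = 0.4125.
σ = (4.006 − 3.428)/(0.4125 − (-0.4125)) = 0.701.
μ = 3.428 − (-0.4125)·0.701 = 3.717.
CV = √(exp(σ²)−1) = √(exp(0.4909)−1) = 0.796.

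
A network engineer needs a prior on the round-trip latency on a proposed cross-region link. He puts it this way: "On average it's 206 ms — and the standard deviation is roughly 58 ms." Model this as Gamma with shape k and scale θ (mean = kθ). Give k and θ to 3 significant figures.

k ≈ 12.6, θ ≈ 16.3

For Gamma(k, scale θ): mean = kθ, variance = kθ², so CV = 1/√k.
CV = SD/mean = 58/206 = 0.2816, hence k = 1/CV² = 12.6.
Then θ = mean/k = 206/12.6 = 16.3.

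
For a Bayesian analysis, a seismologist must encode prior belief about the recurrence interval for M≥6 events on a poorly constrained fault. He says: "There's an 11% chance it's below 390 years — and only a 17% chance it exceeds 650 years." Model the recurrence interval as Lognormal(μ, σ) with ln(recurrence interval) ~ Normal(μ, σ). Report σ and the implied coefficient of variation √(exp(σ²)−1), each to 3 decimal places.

σ ≈ 0.234, CV ≈ 0.237

If T ~ Lognormal(μ,σ) then ln T ~ Normal(μ,σ), so the p-quantile of ln T is μ + z_p·σ.
ln(390) = 5.966 and ln(650) = 6.477; z_{0.11} = -1.227, z_{0.83} = 0.9542.
σ = (6.477 − 5.966)/(0.9542 − (-1.227)) = 0.234.
μ = 5.966 − (-1.227)·0.234 = 6.253.
CV = √(exp(σ²)−1) = √(exp(0.0549)−1) = 0.237.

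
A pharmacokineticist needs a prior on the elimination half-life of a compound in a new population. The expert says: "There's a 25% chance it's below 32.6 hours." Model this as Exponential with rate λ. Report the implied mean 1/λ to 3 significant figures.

P(T < 32.6) = 1 − e^(−λ·32.6) = 0.25, so λ = −ln(1−0.25)/32.6 = −ln(0.75)/32.6 = 0.00882.
Mean = 1/λ = 113 hours.

mean ≈ 113 hours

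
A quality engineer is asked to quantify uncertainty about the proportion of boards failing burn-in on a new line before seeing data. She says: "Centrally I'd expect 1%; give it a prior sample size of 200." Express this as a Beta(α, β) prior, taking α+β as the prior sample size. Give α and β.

Under the effective-sample-size interpretation, Beta(α, β) has prior mean α/(α+β) and prior sample size α+β.
So α+β = 200 and α/(α+β) = 0.01, giving α = 0.01·200 = 2 and β = 200 − 2 = 198.

α = 2, β = 198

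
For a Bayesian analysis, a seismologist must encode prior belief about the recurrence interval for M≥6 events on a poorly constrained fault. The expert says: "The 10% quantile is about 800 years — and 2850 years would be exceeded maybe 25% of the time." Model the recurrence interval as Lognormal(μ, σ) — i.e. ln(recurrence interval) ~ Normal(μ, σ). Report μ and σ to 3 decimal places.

If T ~ Lognormal(μ,σ) then ln T ~ Normal(μ,σ), so the p-quantile of ln T is μ + z_p·σ.
ln(800) = 6.685 and ln(2850) = 7.955; z_{0.1} = -1.282, z_{0.75} = 0.6745.
σ = (7.955 − 6.685)/(0.6745 − (-1.282)) = 0.650.
μ = 6.685 − (-1.282)·0.650 = 7.517.

μ ≈ 7.517, σ ≈ 0.650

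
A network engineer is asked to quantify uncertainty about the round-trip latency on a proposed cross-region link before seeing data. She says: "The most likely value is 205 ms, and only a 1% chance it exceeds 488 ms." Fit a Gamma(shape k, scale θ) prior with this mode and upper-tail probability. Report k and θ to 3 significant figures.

Gamma(k,θ) with k>1 has mode (k−1)θ, so θ = 205/(k−1).
Need P(X < 488) = 0.99 with θ tied to k this way. Start at k = 2, θ = 205: P(X<488) ≈ 0.687.
Too low — raise k to concentrate. Iterating converges to k ≈ 7.31.
Then θ = 205/(7.31−1) ≈ 32.5.

k ≈ 7.31, θ ≈ 32.5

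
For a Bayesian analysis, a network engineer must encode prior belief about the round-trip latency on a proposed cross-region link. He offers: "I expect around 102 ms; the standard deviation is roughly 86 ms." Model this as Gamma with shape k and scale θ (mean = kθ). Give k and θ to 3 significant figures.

For Gamma(k, scale θ): mean = kθ, variance = kθ², so CV = 1/√k.
CV = SD/mean = 86/102 = 0.8431, hence k = 1/CV² = 1.41.
Then θ = mean/k = 102/1.41 = 72.5.

k ≈ 1.41, θ ≈ 72.5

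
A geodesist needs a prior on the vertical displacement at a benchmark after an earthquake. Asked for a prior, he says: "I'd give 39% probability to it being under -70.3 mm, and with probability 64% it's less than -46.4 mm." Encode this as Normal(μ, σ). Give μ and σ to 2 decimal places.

For Normal(μ,σ), the p-quantile is μ + z_p·σ. Here z_{0.39} = -0.2793, z_{0.64} = 0.3585.
So -70.3 = μ − 0.2793σ and -46.4 = μ + 0.3585σ.
Subtracting: σ = (-46.4 − -70.3)/(0.3585 − (-0.2793)) = 37.47.
Then μ = -70.3 − (-0.2793)·37.47 = -59.83.

μ = -59.83, σ = 37.47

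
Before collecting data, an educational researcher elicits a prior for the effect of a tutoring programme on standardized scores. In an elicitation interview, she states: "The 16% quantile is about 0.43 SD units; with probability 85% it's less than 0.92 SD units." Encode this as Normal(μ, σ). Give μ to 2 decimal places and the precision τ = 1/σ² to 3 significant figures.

μ = 0.67, τ = 17.2

For Normal(μ,σ), the p-quantile is μ + z_p·σ. Here z_{0.16} = -0.9945, z_{0.85} = 1.036.
So 0.43 = μ − 0.9945σ and 0.92 = μ + 1.036σ.
Subtracting: σ = (0.92 − 0.43)/(1.036 − (-0.9945)) = 0.24.
Then μ = 0.43 − (-0.9945)·0.24 = 0.67.
Precision τ = 1/σ² = 1/0.2413² = 17.2.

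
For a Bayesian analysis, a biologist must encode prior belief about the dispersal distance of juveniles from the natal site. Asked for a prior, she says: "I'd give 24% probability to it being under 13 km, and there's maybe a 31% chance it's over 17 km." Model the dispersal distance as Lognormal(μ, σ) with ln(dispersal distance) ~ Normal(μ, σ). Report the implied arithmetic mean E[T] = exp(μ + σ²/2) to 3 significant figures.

If T ~ Lognormal(μ,σ) then ln T ~ Normal(μ,σ), so the p-quantile of ln T is μ + z_p·σ.
ln(13) = 2.565 and ln(17) = 2.833; z_{0.24} = -0.7063, z_{0.69} = 0.4959.
σ = (2.833 − 2.565)/(0.4959 − (-0.7063)) = 0.223.
μ = 2.565 − (-0.7063)·0.223 = 2.723.
E[T] = exp(μ + σ²/2) = exp(2.723 + 0.0249) = 15.6 km.

E[T] ≈ 15.6 km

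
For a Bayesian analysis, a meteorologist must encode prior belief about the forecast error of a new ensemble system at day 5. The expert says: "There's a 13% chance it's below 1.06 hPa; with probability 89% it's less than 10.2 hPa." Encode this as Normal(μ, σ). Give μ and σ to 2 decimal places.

μ = 5.44, σ = 3.88

The p-quantile of Normal(μ,σ) is μ + z_p·σ, with z_{0.13} = -1.126 and z_{0.89} = 1.227.
Eliminate σ: μ = (z₂·x₁ − z₁·x₂)/(z₂ − z₁) = (1.227·1.06 − (-1.126)·10.2)/2.353 = 5.44.
Then σ = (x₂ − x₁)/(z₂ − z₁) = (10.2 − 1.06)/2.353 = 3.88.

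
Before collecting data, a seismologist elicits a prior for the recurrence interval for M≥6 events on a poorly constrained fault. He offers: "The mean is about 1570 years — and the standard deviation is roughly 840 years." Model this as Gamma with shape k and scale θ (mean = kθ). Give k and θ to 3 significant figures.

k ≈ 3.49, θ ≈ 449

For Gamma(k, scale θ): mean = kθ, variance = kθ², so CV = 1/√k.
CV = SD/mean = 840/1570 = 0.535, hence k = 1/CV² = 3.49.
Then θ = mean/k = 1570/3.49 = 449.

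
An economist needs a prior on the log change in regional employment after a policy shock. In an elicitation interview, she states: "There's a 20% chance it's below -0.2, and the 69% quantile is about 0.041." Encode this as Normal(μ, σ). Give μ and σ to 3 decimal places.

For Normal(μ,σ), the p-quantile is μ + z_p·σ. Here z_{0.2} = -0.8416, z_{0.69} = 0.4959.
So -0.2 = μ − 0.8416σ and 0.041 = μ + 0.4959σ.
Subtracting: σ = (0.041 − -0.2)/(0.4959 − (-0.8416)) = 0.180.
Then μ = -0.2 − (-0.8416)·0.180 = -0.048.

μ = -0.048, σ = 0.180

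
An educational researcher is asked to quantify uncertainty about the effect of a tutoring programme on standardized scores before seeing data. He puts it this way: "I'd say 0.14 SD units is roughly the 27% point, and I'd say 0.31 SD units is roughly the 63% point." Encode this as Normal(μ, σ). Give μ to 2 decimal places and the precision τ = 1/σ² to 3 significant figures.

μ = 0.25, τ = 30.9

The p-quantile of Normal(μ,σ) is μ + z_p·σ, with z_{0.27} = -0.6128 and z_{0.63} = 0.3319.
Eliminate σ: μ = (z₂·x₁ − z₁·x₂)/(z₂ − z₁) = (0.3319·0.14 − (-0.6128)·0.31)/0.9447 = 0.25.
Then σ = (x₂ − x₁)/(z₂ − z₁) = (0.31 − 0.14)/0.9447 = 0.18.
Precision τ = 1/σ² = 1/0.18² = 30.9.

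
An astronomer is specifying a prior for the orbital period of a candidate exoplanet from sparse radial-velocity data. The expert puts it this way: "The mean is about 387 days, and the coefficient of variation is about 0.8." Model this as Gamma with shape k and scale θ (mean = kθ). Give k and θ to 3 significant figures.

k ≈ 1.56, θ ≈ 248

For Gamma(k, scale θ): mean = kθ, variance = kθ², so CV = 1/√k.
CV = 0.8, hence k = 1/CV² = 1.56.
Then θ = mean/k = 387/1.56 = 248.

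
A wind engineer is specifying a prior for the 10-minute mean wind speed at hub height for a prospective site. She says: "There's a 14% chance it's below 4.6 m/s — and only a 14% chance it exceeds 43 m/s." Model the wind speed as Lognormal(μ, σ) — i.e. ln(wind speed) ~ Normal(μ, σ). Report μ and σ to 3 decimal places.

If T ~ Lognormal(μ,σ) then ln T ~ Normal(μ,σ), so the p-quantile of ln T is μ + z_p·σ.
ln(4.6) = 1.526 and ln(43) = 3.761; z_{0.14} = -1.08, z_{0.86} = 1.08.
σ = (3.761 − 1.526)/(1.08 − (-1.08)) = 1.034.
μ = 1.526 − (-1.08)·1.034 = 2.644.

μ ≈ 2.644, σ ≈ 1.034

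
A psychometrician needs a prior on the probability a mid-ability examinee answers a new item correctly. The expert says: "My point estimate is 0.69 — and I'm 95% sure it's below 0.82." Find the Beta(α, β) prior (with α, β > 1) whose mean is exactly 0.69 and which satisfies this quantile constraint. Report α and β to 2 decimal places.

With mean 0.69 fixed, write α = 0.69s, β = 0.31s where s = α+β.
Need P(θ < 0.82) = 0.95 under Beta(0.69s, 0.31s). Normal approximation: (q−m)/√(m(1−m)/s) ≈ z_{0.95} = 1.64, so s ≈ 0.69·0.31·(1.64)²/(0.82−0.69)² = 34.2.
At s = 34.2: P(θ<0.82) ≈ 0.962. Adjusting to match 0.95 gives s ≈ 29.60.
So α = 0.69·29.60 ≈ 20.42, β = 0.31·29.60 ≈ 9.18.

α ≈ 20.42, β ≈ 9.18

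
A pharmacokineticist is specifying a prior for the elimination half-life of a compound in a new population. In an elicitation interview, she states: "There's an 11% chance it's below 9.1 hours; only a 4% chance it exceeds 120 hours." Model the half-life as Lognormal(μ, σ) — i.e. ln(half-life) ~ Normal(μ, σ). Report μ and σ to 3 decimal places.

If T ~ Lognormal(μ,σ) then ln T ~ Normal(μ,σ), so the p-quantile of ln T is μ + z_p·σ.
ln(9.1) = 2.208 and ln(120) = 4.787; z_{0.11} = -1.227, z_{0.96} = 1.751.
σ = (4.787 − 2.208)/(1.751 − (-1.227)) = 0.866.
μ = 2.208 − (-1.227)·0.866 = 3.271.

μ ≈ 3.271, σ ≈ 0.866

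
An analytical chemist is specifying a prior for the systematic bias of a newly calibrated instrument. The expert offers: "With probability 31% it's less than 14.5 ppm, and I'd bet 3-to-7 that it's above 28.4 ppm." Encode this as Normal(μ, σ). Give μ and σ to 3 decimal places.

For Normal(μ,σ), the p-quantile is μ + z_p·σ. Here z_{0.31} = -0.4959, z_{0.7} = 0.5244.
So 14.5 = μ − 0.4959σ and 28.4 = μ + 0.5244σ.
Subtracting: σ = (28.4 − 14.5)/(0.5244 − (-0.4959)) = 13.624.
Then μ = 14.5 − (-0.4959)·13.624 = 21.256.

μ = 21.256, σ = 13.624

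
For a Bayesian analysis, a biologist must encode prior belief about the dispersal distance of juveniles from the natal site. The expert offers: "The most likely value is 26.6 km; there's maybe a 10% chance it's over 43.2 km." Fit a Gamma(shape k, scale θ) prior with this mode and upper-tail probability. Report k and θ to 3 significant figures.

Gamma(k,θ) with k>1 has mode (k−1)θ, so θ = 26.6/(k−1).
Need P(X < 43.2) = 0.9 with θ tied to k this way. Start at k = 2, θ = 26.6: P(X<43.2) ≈ 0.483.
Too low — raise k to concentrate. Iterating converges to k ≈ 9.01.
Then θ = 26.6/(9.01−1) ≈ 3.32.

k ≈ 9.01, θ ≈ 3.32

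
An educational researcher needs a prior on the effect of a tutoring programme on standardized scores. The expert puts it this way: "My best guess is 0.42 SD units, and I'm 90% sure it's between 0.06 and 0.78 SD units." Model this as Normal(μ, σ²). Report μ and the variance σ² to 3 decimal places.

A symmetric 90% interval runs μ ± z·σ with z = 1.645.
Half-width = 0.36, so σ = 0.36/1.645 = 0.2189 and σ² = 0.048.
μ is the stated best guess, 0.420.

μ = 0.420, σ² = 0.048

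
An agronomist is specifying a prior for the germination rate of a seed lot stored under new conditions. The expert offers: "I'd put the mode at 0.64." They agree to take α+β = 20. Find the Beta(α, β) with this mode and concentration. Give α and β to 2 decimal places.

For α,β > 1 the Beta mode is (α−1)/(α+β−2). With α+β = 20, the mode is (α−1)/18.
Set (α−1)/18 = 0.64 → α = 1 + 0.64·18 = 12.52.
β = 20 − α = 7.48.

α = 12.52, β = 7.48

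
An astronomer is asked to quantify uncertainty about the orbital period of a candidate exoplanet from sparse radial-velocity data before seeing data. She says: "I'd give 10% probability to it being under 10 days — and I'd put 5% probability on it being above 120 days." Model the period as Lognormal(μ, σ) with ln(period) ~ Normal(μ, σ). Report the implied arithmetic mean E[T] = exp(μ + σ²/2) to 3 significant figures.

If T ~ Lognormal(μ,σ) then ln T ~ Normal(μ,σ), so the p-quantile of ln T is μ + z_p·σ.
ln(10) = 2.303 and ln(120) = 4.787; z_{0.1} = -1.282, z_{0.95} = 1.645.
σ = (4.787 − 2.303)/(1.645 − (-1.282)) = 0.849.
μ = 2.303 − (-1.282)·0.849 = 3.391.
E[T] = exp(μ + σ²/2) = exp(3.391 + 0.3605) = 42.6 days.

E[T] ≈ 42.6 days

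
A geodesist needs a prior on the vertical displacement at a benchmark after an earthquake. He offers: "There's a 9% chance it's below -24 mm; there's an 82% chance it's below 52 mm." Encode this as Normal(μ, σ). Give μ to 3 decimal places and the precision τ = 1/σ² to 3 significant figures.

μ = 21.165, τ = 0.000881

For Normal(μ,σ), the p-quantile is μ + z_p·σ. Here z_{0.09} = -1.341, z_{0.82} = 0.9154.
So -24 = μ − 1.341σ and 52 = μ + 0.9154σ.
Subtracting: σ = (52 − -24)/(0.9154 − (-1.341)) = 33.686.
Then μ = -24 − (-1.341)·33.686 = 21.165.
Precision τ = 1/σ² = 1/33.69² = 0.000881.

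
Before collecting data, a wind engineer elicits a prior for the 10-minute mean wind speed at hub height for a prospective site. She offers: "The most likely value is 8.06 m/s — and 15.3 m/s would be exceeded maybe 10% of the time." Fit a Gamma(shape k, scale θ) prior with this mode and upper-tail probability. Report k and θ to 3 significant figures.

Gamma(k,θ) with k>1 has mode (k−1)θ, so θ = 8.06/(k−1).
Need P(X < 15.3) = 0.9 with θ tied to k this way. Start at k = 2, θ = 8.06: P(X<15.3) ≈ 0.566.
Too low — raise k to concentrate. Iterating converges to k ≈ 5.65.
Then θ = 8.06/(5.65−1) ≈ 1.73.

k ≈ 5.65, θ ≈ 1.73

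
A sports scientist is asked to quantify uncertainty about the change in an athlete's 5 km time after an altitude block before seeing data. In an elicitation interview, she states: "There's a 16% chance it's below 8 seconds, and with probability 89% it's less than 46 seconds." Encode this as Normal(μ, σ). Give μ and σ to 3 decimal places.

For Normal(μ,σ), the p-quantile is μ + z_p·σ. Here z_{0.16} = -0.9945, z_{0.89} = 1.227.
So 8 = μ − 0.9945σ and 46 = μ + 1.227σ.
Subtracting: σ = (46 − 8)/(1.227 − (-0.9945)) = 17.110.
Then μ = 8 − (-0.9945)·17.110 = 25.015.

μ = 25.015, σ = 17.110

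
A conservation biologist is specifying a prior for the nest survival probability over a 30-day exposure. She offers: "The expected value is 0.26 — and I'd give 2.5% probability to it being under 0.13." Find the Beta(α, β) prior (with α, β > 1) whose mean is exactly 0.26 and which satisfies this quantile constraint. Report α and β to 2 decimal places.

With mean 0.26 fixed, write α = 0.26s, β = 0.74s where s = α+β.
Need P(θ < 0.13) = 0.025 under Beta(0.26s, 0.74s). Normal approximation: (q−m)/√(m(1−m)/s) ≈ z_{0.025} = -1.96, so s ≈ 0.26·0.74·(-1.96)²/(0.13−0.26)² = 43.7.
At s = 43.7: P(θ<0.13) ≈ 0.013. Adjusting to match 0.025 gives s ≈ 34.37.
So α = 0.26·34.37 ≈ 8.94, β = 0.74·34.37 ≈ 25.43.

α ≈ 8.94, β ≈ 25.43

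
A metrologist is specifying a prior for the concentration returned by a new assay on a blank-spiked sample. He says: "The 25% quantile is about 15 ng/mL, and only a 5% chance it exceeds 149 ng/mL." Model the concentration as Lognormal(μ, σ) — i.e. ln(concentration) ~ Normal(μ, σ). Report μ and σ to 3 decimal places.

μ ≈ 3.376, σ ≈ 0.990

If T ~ Lognormal(μ,σ) then ln T ~ Normal(μ,σ), so the p-quantile of ln T is μ + z_p·σ.
ln(15) = 2.708 and ln(149) = 5.004; z_{0.25} = -0.6745, z_{0.95} = 1.645.
σ = (5.004 − 2.708)/(1.645 − (-0.6745)) = 0.990.
μ = 2.708 − (-0.6745)·0.990 = 3.376.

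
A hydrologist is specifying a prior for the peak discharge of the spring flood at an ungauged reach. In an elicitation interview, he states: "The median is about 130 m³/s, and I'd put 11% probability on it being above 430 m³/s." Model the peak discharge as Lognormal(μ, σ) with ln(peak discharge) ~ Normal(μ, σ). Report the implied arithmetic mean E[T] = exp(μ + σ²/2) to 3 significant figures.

E[T] ≈ 209 m³/s

If T ~ Lognormal(μ,σ) then ln T ~ Normal(μ,σ), so the p-quantile of ln T is μ + z_p·σ.
ln(130) = 4.868 and ln(430) = 6.064; z_{0.5} = 0, z_{0.89} = 1.227.
σ = (6.064 − 4.868)/(1.227 − (0)) = 0.975.
μ = 4.868 − (0)·0.975 = 4.868.
E[T] = exp(μ + σ²/2) = exp(4.868 + 0.4756) = 209 m³/s.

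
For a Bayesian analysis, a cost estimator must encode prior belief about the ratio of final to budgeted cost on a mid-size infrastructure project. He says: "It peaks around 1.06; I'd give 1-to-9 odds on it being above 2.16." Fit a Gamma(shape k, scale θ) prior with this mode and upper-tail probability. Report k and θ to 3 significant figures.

Gamma(k,θ) with k>1 has mode (k−1)θ, so θ = 1.06/(k−1).
Need P(X < 2.16) = 0.9 with θ tied to k this way. Start at k = 2, θ = 1.06: P(X<2.16) ≈ 0.604.
Too low — raise k to concentrate. Iterating converges to k ≈ 4.79.
Then θ = 1.06/(4.79−1) ≈ 0.28.

k ≈ 4.79, θ ≈ 0.28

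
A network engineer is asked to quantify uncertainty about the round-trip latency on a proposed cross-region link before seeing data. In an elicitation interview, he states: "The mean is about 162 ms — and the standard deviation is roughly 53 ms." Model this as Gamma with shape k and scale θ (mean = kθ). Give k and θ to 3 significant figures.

For Gamma(k, scale θ): mean = kθ, variance = kθ², so CV = 1/√k.
CV = SD/mean = 53/162 = 0.3272, hence k = 1/CV² = 9.34.
Then θ = mean/k = 162/9.34 = 17.3.

k ≈ 9.34, θ ≈ 17.3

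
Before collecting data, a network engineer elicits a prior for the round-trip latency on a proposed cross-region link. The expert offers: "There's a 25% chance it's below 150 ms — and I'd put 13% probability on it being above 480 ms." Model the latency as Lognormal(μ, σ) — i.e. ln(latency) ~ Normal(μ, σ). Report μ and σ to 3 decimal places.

μ ≈ 5.446, σ ≈ 0.646

If T ~ Lognormal(μ,σ) then ln T ~ Normal(μ,σ), so the p-quantile of ln T is μ + z_p·σ.
ln(150) = 5.011 and ln(480) = 6.174; z_{0.25} = -0.6745, z_{0.87} = 1.126.
σ = (6.174 − 5.011)/(1.126 − (-0.6745)) = 0.646.
μ = 5.011 − (-0.6745)·0.646 = 5.446.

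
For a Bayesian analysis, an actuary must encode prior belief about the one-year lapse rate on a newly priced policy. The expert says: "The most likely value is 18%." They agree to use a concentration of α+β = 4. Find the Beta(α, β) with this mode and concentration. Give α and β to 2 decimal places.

α = 1.36, β = 2.64

For α,β > 1 the Beta mode is (α−1)/(α+β−2). With α+β = 4, the mode is (α−1)/2.
Set (α−1)/2 = 0.18 → α = 1 + 0.18·2 = 1.36.
β = 4 − α = 2.64.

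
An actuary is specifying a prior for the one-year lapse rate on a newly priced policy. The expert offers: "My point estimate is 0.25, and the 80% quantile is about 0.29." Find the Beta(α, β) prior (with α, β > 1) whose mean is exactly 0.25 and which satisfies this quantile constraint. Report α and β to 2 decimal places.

α ≈ 20.07, β ≈ 60.20

With mean 0.25 fixed, write α = 0.25s, β = 0.75s where s = α+β.
Need P(θ < 0.29) = 0.8 under Beta(0.25s, 0.75s). Normal approximation: (q−m)/√(m(1−m)/s) ≈ z_{0.8} = 0.842, so s ≈ 0.25·0.75·(0.842)²/(0.29−0.25)² = 83.0.
At s = 83.0: P(θ<0.29) ≈ 0.804. Adjusting to match 0.8 gives s ≈ 80.26.
So α = 0.25·80.26 ≈ 20.07, β = 0.75·80.26 ≈ 60.20.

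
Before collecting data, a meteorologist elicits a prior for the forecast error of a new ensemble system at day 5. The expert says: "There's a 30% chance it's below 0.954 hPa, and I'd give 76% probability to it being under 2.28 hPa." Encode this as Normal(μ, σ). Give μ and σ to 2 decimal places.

For Normal(μ,σ), the p-quantile is μ + z_p·σ. Here z_{0.3} = -0.5244, z_{0.76} = 0.7063.
So 0.954 = μ − 0.5244σ and 2.28 = μ + 0.7063σ.
Subtracting: σ = (2.28 − 0.954)/(0.7063 − (-0.5244)) = 1.08.
Then μ = 0.954 − (-0.5244)·1.08 = 1.52.

μ = 1.52, σ = 1.08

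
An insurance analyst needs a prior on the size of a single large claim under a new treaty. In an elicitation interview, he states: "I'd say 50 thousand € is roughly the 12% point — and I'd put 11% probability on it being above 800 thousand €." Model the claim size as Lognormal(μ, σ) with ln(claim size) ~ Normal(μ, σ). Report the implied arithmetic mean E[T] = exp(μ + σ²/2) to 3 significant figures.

If T ~ Lognormal(μ,σ) then ln T ~ Normal(μ,σ), so the p-quantile of ln T is μ + z_p·σ.
ln(50) = 3.912 and ln(800) = 6.685; z_{0.12} = -1.175, z_{0.89} = 1.227.
σ = (6.685 − 3.912)/(1.227 − (-1.175)) = 1.155.
μ = 3.912 − (-1.175)·1.155 = 5.269.
E[T] = exp(μ + σ²/2) = exp(5.269 + 0.6665) = 378 thousand €.

E[T] ≈ 378 thousand €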